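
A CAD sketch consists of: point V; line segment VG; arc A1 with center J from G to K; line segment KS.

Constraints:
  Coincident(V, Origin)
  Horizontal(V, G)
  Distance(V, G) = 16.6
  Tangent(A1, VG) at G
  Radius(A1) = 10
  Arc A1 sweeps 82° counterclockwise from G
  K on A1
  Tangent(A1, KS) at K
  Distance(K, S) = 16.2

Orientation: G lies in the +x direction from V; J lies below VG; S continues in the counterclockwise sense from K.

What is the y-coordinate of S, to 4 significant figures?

-24.65

V is at the origin; VG is horizontal with |VG| = 16.6 and G on the +x side, so G = (16.60, 0.000). Tangency of A1 to VG means the radius JG is perpendicular to VG, so J = G + (0, -10) = (16.60, -10.00). On A1, G sits at bearing 90° from J; an 82° counterclockwise sweep puts K at bearing 172°, so K = J + 10.0·(cos 172°, sin 172°) = (6.697, -8.608). Since A1 is tangent to KS there, JK ⟂ KS, so KS runs along (−sin 172°, cos 172°); with |KS| = 16.2, S = (4.443, -24.65). So S.y = -24.65.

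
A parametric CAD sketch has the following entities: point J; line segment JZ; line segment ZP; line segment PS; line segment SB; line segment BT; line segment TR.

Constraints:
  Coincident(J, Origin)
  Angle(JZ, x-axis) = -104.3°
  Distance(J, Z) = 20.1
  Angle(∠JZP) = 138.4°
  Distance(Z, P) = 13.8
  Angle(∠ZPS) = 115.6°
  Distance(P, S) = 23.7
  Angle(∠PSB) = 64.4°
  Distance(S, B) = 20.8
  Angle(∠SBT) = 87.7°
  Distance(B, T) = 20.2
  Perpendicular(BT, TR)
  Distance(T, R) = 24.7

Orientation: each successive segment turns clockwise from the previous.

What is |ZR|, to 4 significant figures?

28.81

J is at the origin; JZ runs at -104.3° with length 20.1, so Z = (-4.965, -19.48). ∠JZP = 138.4° gives ZP at -145.9° from the x-axis; with |ZP| = 13.8, P = (-16.39, -27.21). ∠ZPS = 115.6° gives PS at 149.7° from the x-axis; with |PS| = 23.7, S = (-36.85, -15.26). ∠PSB = 64.4° gives SB at 34.10° from the x-axis; with |SB| = 20.8, B = (-19.63, -3.595). ∠SBT = 87.7° gives BT at -58.20° from the x-axis; with |BT| = 20.2, T = (-8.986, -20.76). BT ⟂ TR, so TR runs at -148.2°; with |TR| = 24.7, R = (-29.98, -33.78). Then |ZR| = |R − Z| = 28.81.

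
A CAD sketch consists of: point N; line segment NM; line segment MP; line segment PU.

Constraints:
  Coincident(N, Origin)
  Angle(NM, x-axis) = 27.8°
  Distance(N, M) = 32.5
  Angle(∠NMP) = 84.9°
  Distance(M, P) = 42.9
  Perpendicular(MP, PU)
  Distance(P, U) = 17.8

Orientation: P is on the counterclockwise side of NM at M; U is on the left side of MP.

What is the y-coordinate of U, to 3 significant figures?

41.5

N is at the origin; NM runs at 27.8° with length 32.5, so M = 32.5·(cos 27.8°, sin 27.8°) = (28.7, 15.2). ∠NMP = 84.9°, so MP runs at 27.8° + (180° − 84.9°) = 123° from the x-axis; with |MP| = 42.9, P = M + 42.9·(cos 123°, sin 123°) = (5.45, 51.2). MP is perpendicular to PU; with |PU| = 17.8 on the left of MP, U = P + 17.8·(-0.840, -0.543) = (-9.50, 41.5). So U.y = 41.5.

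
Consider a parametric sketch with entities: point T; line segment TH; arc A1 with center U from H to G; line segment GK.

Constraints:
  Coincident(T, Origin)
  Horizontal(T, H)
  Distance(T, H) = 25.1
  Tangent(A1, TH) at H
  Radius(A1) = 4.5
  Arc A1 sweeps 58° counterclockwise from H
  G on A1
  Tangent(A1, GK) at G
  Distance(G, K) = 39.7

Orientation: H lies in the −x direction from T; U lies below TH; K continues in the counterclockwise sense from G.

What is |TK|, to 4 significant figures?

61.45

On A1, H sits at bearing 90° from U; a 58° counterclockwise sweep puts G at bearing 148°, so G = U + 4.5·(cos 148°, sin 148°) = (-28.92, -2.115). Tangency of A1 to GK means the radius UG is perpendicular to GK, so GK runs along (−sin 148°, cos 148°); with |GK| = 39.7, K = (-49.95, -35.78). Then |TK| = |K − T| = 61.45.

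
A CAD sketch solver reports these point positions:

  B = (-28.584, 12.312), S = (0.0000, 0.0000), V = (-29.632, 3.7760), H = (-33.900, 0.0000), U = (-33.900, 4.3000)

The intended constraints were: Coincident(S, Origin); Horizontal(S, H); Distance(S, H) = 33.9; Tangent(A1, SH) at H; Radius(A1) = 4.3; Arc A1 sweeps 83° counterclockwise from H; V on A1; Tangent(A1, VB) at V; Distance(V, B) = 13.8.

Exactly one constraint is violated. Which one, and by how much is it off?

Distance(V, B) = 13.8 — off by 5.20.

S = (0.00, 0.00) ✓; S.y = 0.00, H.y = 0.00 ✓; |SH| = 33.90 ✓; ∠(UH, HS) = 90.00° ✓; |UH| = 4.300 ✓; bearing(U→V) − bearing(U→H) = 83.00° ✓; |UV| = 4.300 ✓; ∠(UV, VB) = 90.00° ✓; |VB| = 8.600 ✗.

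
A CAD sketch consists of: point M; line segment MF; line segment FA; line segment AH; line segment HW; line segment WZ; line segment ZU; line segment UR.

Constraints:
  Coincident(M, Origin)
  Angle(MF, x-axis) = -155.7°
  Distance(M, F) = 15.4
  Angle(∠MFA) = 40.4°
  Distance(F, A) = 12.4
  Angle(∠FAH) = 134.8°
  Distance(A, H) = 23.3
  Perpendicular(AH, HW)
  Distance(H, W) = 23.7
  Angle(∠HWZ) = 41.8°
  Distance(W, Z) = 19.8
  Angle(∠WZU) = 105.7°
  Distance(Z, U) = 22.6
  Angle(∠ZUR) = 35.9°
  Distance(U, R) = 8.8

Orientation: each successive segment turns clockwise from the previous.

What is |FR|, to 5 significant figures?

33.095

M is at the origin; MF runs at -155.7° with length 15.4, so F = (-14.036, -6.3373). ∠MFA = 40.4° gives FA at 64.700° from the x-axis; with |FA| = 12.4, A = (-8.7364, 4.8733). ∠FAH = 134.8° gives AH at 19.500° from the x-axis; with |AH| = 23.3, H = (13.227, 12.651). AH is perpendicular to HW, so HW runs at -70.500°; with |HW| = 23.7, W = (21.138, -9.6896). ∠HWZ = 41.8° gives WZ at 151.30° from the x-axis; with |WZ| = 19.8, Z = (3.7709, -0.18118). ∠WZU = 105.7° gives ZU at 77.000° from the x-axis; with |ZU| = 22.6, U = (8.8548, 21.840). ∠ZUR = 35.9° gives UR at -67.100° from the x-axis; with |UR| = 8.8, R = (12.279, 13.733). Then |FR| = |R − F| = 33.095.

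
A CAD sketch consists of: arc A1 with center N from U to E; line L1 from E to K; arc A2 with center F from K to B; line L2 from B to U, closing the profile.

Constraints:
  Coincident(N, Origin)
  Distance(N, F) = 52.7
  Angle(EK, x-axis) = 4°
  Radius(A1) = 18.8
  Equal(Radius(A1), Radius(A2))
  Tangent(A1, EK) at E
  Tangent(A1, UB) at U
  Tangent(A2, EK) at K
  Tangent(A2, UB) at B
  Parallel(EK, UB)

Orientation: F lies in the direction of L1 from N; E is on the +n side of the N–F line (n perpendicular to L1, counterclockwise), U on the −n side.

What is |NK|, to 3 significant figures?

56.0

Tangency of A1 to both parallel lines with radius 18.8 puts E and U at N ± 18.8·n: E = (-1.31, 18.8), U = (1.31, -18.8). Equal radii place K and B the same way about F: K = F + 18.8·n = (51.3, 22.4), B = F − 18.8·n = (53.9, -15.1). Then |NK| = |K − N| = 56.0.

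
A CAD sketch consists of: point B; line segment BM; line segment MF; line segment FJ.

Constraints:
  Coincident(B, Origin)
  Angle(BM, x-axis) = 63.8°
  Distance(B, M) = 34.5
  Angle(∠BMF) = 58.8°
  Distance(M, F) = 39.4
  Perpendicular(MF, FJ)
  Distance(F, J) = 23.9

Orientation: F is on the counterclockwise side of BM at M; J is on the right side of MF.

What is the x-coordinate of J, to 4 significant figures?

-26.10

∠BMF = 58.8°, so MF runs at 63.8° + (180° − 58.8°) = 185.0° from the x-axis; with |MF| = 39.4, F = M + 39.4·(cos 185.0°, sin 185.0°) = (-24.02, 27.52). The perpendicularity gives FJ at right angles to MF; with |FJ| = 23.9 on the right of MF, J = F + 23.9·(-0.08716, 0.9962) = (-26.10, 51.33). So J.x = -26.10.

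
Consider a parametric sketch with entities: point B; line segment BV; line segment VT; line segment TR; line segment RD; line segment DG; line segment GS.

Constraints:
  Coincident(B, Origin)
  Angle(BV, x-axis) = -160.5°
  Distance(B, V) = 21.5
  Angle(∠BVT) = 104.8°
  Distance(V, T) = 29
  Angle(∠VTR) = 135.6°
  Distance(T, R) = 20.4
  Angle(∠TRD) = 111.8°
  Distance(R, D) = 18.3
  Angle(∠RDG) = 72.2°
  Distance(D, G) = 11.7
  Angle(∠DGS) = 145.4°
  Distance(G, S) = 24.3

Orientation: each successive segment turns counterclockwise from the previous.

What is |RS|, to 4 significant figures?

26.36

B is at the origin; BV runs at -160.5° with length 21.5, so V = (-20.27, -7.177). ∠BVT = 104.8° gives VT at -85.30° from the x-axis; with |VT| = 29.0, T = (-17.89, -36.08). ∠VTR = 135.6° gives TR at -40.90° from the x-axis; with |TR| = 20.4, R = (-2.471, -49.44). ∠TRD = 111.8° gives RD at 27.30° from the x-axis; with |RD| = 18.3, D = (13.79, -41.04). ∠RDG = 72.2° gives DG at 135.1° from the x-axis; with |DG| = 11.7, G = (5.503, -32.78). ∠DGS = 145.4° gives GS at 169.7° from the x-axis; with |GS| = 24.3, S = (-18.41, -28.44). Then |RS| = |S − R| = 26.36.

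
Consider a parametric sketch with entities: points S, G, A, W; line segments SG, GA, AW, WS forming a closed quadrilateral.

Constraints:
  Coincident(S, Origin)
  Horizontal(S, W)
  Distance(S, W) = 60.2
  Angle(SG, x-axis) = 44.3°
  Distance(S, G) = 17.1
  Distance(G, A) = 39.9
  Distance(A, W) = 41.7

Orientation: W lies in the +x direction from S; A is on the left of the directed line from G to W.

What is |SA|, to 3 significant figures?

57.0

Checks: SG at 44.30° ✓; |GA| = 39.90 ✓; |AW| = 41.70 ✓.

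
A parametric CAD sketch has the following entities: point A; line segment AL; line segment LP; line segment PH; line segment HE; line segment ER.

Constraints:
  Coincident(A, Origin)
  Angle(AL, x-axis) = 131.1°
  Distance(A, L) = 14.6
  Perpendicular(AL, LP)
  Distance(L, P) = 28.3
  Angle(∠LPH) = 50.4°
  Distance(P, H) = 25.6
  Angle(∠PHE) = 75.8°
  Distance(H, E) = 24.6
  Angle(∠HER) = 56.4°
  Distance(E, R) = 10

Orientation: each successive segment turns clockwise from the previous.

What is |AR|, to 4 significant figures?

16.91

A is at the origin; AL runs at 131.1° with length 14.6, so L = (-9.598, 11.00). AL is perpendicular to LP, so LP runs at 41.10°; with |LP| = 28.3, P = (11.73, 29.61). ∠LPH = 50.4° gives PH at -88.50° from the x-axis; with |PH| = 25.6, H = (12.40, 4.015). ∠PHE = 75.8° gives HE at 167.3° from the x-axis; with |HE| = 24.6, E = (-11.60, 9.423). ∠HER = 56.4° gives ER at 43.70° from the x-axis; with |ER| = 10.0, R = (-4.370, 16.33). Then |AR| = |R − A| = 16.91.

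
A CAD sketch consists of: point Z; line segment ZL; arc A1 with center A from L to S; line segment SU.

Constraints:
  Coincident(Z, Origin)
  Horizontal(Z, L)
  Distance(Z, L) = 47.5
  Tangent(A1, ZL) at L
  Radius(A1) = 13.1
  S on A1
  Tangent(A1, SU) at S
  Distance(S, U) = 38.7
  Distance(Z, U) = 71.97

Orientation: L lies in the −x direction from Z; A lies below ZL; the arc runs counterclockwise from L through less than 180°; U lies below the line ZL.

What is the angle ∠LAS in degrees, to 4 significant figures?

108.5°

Z is at the origin; Z and L share the same y with |ZL| = 47.5 and L on the −x side, so L = (-47.50, 0.000). A1 meets ZL tangentially, so AL is at right angles to ZL, so A = L + (0, -13.1) = (-47.50, -13.10). Since AS ⟂ SU (tangency), |AU| = √(13.1² + 38.7²) = 40.86 regardless of where S sits on A1. So U lies on both circle(Z, 71.97) and circle(A, 40.86); the below-ZL intersection is U = (-47.63, -53.96). S is the foot of the tangent from U: S = (-59.92, -17.26).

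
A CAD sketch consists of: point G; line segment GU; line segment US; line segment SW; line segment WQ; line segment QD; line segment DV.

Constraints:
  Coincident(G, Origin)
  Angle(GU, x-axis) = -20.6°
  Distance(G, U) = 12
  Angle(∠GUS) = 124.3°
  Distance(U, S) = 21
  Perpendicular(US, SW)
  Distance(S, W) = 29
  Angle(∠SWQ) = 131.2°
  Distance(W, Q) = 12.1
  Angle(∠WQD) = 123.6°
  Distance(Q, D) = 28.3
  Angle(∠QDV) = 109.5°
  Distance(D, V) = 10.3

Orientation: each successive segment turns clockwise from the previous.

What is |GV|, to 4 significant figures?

13.29

∠WQD = 123.6° gives QD at 88.50° from the x-axis; with |QD| = 28.3, D = (-21.13, 3.755). ∠QDV = 109.5° gives DV at 18.00° from the x-axis; with |DV| = 10.3, V = (-11.33, 6.938). Then |GV| = |V − G| = 13.29.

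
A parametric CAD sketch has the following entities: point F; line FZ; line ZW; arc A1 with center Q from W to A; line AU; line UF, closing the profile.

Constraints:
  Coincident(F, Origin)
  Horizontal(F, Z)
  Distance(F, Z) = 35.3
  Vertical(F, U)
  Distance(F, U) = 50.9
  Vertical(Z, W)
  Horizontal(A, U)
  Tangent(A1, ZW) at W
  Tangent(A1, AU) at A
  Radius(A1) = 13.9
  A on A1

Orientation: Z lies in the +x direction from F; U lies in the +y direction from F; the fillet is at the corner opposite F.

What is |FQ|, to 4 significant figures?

42.74

F is at the origin; F and Z share the same y with |FZ| = 35.3 and Z on the +x side, so Z = (35.30, 0.000). FU is vertical with |FU| = 50.9 and U on the +y side, so U = (0.000, 50.90). The virtual corner opposite F is at (35.30, 50.90). The tangent condition forces QW to be normal to ZW and the tangent condition forces QA to be normal to AU, with radius 13.9, so the center Q sits 13.9 in from both sides at Q = (21.40, 37.00). Then |FQ| = |Q − F| = 42.74.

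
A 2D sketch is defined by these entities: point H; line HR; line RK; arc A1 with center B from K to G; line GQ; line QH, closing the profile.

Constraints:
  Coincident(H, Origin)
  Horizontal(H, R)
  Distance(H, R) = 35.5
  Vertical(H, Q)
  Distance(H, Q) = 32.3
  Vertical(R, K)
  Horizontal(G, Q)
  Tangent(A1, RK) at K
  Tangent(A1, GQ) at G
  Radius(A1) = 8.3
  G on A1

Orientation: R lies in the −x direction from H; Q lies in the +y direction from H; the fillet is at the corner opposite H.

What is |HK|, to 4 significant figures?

42.85

H is at the origin; H and R share the same y with |HR| = 35.5 and R on the −x side, so R = (-35.50, 0.000). HQ is vertical with |HQ| = 32.3 and Q on the +y side, so Q = (0.000, 32.30). The virtual corner opposite H is at (-35.50, 32.30). Tangency of A1 to RK means the radius BK is perpendicular to RK and tangency of A1 to GQ means the radius BG is perpendicular to GQ, with radius 8.3, so the center B sits 8.3 in from both sides at B = (-27.20, 24.00). That places the tangent points at K = (-35.50, 24.00) on RK and G = (-27.20, 32.30) on GQ. Then |HK| = |K − H| = 42.85.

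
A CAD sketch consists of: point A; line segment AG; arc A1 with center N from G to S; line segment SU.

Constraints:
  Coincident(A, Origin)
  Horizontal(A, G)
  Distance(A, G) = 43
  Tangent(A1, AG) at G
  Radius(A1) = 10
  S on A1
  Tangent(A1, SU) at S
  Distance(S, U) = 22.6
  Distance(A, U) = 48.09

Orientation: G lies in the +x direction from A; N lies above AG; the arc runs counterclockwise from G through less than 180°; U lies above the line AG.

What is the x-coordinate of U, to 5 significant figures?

34.712

Checks: |NS| = 10.00 ✓; ∠(NS, SU) = 90.00° ✓; |SU| = 22.60 ✓; |AU| = 48.09 ✓.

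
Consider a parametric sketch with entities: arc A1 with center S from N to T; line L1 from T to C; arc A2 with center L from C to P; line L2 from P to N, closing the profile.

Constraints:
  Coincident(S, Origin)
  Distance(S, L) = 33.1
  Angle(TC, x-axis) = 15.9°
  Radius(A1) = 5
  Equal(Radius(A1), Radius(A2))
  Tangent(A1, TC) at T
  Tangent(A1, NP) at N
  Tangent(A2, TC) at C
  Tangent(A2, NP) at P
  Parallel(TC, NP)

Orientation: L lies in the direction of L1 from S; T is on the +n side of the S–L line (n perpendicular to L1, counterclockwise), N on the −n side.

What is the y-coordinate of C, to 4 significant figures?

13.88

The slot axis is L1's direction at 15.9°, so u = (cos 15.9°, sin 15.9°) = (0.9617, 0.2740) and n = (−sin 15.9°, cos 15.9°) = (-0.2740, 0.9617). S is at the origin and L lies 33.1 along u from S, so L = 33.1·u = (31.83, 9.068). Tangency of A1 to both parallel lines with radius 5.0 puts T and N at S ± 5.0·n: T = (-1.370, 4.809), N = (1.370, -4.809). Equal radii place C and P the same way about L: C = L + 5.0·n = (30.46, 13.88), P = L − 5.0·n = (33.20, 4.259). So C.y = 13.88.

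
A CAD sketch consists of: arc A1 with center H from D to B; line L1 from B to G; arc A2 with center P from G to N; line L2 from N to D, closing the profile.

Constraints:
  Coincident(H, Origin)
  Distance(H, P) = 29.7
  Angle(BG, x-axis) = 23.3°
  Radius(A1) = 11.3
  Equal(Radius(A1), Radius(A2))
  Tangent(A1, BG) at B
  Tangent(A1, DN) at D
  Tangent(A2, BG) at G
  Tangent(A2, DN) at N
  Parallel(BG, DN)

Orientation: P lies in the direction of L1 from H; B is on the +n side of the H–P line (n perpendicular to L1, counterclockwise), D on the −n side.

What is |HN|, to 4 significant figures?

31.78

Tangency of A1 to both parallel lines with radius 11.3 puts B and D at H ± 11.3·n: B = (-4.470, 10.38), D = (4.470, -10.38). Equal radii place G and N the same way about P: G = P + 11.3·n = (22.81, 22.13), N = P − 11.3·n = (31.75, 1.369). Then |HN| = |N − H| = 31.78.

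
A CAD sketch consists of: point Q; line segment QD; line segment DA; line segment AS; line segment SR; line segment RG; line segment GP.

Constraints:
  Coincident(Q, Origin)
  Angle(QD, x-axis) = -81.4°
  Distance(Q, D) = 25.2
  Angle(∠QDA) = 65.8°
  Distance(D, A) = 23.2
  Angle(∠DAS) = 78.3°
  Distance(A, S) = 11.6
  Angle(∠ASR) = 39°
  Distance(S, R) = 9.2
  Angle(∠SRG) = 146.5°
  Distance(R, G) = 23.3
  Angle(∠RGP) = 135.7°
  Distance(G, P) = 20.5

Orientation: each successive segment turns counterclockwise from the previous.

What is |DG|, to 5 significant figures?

27.671

Q is at the origin; QD runs at -81.4° with length 25.2, so D = (3.7683, -24.917). ∠QDA = 65.8° gives DA at 32.800° from the x-axis; with |DA| = 23.2, A = (23.269, -12.349). ∠DAS = 78.3° gives AS at 134.50° from the x-axis; with |AS| = 11.6, S = (15.139, -4.0753). ∠ASR = 39.0° gives SR at -84.500° from the x-axis; with |SR| = 9.2, R = (16.021, -13.233). ∠SRG = 146.5° gives RG at -51.000° from the x-axis; with |RG| = 23.3, G = (30.684, -31.340). Then |DG| = |G − D| = 27.671.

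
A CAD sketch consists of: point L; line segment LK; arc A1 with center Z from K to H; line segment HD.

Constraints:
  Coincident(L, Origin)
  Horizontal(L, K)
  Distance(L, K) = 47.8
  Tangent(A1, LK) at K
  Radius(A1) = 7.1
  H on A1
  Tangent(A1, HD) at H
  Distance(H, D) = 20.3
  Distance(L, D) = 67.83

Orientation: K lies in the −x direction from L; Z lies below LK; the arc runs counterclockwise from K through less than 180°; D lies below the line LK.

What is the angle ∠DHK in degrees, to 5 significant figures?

151.22°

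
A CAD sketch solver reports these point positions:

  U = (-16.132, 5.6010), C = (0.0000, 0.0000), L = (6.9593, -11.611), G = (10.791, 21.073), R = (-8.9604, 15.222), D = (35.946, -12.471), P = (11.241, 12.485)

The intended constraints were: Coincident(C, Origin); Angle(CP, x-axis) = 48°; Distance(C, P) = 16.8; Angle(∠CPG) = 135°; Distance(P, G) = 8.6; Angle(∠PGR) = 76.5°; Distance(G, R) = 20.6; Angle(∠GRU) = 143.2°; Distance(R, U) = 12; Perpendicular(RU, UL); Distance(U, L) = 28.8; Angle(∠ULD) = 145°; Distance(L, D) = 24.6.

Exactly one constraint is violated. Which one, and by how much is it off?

Distance(L, D) = 24.6 — off by 4.40.

C = (0.00, 0.00) ✓; CP at 48.00° ✓; |CP| = 16.80 ✓; ∠CPG = 135.0° ✓; |PG| = 8.600 ✓; ∠PGR = 76.50° ✓; |GR| = 20.60 ✓; ∠GRU = 143.2° ✓; |RU| = 12.00 ✓; ∠(RU, UL) = 90.00° ✓; |UL| = 28.80 ✓; ∠ULD = 145.0° ✓; |LD| = 29.00 ✗.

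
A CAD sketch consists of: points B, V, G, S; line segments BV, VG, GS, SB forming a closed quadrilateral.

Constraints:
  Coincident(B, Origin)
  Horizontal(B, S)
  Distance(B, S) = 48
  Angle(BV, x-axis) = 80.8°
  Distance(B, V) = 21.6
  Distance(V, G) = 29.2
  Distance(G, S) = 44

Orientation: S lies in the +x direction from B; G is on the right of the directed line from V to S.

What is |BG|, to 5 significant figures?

9.1534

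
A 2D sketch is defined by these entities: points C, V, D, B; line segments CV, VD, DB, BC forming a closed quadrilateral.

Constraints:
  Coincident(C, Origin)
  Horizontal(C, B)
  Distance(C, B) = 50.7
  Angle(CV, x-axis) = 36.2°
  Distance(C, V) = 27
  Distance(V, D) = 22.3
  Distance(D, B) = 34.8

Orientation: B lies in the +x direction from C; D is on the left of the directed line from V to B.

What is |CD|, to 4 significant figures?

49.11

Checks: |CB| = 50.70 ✓; |CV| = 27.00 ✓; |VD| = 22.30 ✓; |DB| = 34.80 ✓.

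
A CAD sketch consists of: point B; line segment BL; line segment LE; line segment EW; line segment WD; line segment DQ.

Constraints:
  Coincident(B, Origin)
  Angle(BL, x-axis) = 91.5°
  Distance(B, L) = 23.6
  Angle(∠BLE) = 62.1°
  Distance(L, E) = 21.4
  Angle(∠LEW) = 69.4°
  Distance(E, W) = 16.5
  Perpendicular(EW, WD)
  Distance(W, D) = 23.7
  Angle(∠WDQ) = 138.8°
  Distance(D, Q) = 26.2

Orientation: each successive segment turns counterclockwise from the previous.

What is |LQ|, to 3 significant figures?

24.8

B is at the origin; BL runs at 91.5° with length 23.6, so L = (-0.618, 23.6). ∠BLE = 62.1° gives LE at -151° from the x-axis; with |LE| = 21.4, E = (-19.3, 13.1). ∠LEW = 69.4° gives EW at -40.0° from the x-axis; with |EW| = 16.5, W = (-6.62, 2.48). EW is perpendicular to WD, so WD runs at 50.0°; with |WD| = 23.7, D = (8.61, 20.6). ∠WDQ = 138.8° gives DQ at 91.2° from the x-axis; with |DQ| = 26.2, Q = (8.06, 46.8). Then |LQ| = |Q − L| = 24.8.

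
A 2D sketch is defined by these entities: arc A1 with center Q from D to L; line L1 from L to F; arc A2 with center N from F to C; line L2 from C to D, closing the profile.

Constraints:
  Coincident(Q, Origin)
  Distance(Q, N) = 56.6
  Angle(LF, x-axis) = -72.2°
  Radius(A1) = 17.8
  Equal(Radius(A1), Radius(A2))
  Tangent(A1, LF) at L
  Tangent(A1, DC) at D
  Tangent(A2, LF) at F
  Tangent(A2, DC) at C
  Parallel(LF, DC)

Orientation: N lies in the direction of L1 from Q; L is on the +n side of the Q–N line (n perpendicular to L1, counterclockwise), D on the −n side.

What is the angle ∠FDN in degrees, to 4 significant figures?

14.71°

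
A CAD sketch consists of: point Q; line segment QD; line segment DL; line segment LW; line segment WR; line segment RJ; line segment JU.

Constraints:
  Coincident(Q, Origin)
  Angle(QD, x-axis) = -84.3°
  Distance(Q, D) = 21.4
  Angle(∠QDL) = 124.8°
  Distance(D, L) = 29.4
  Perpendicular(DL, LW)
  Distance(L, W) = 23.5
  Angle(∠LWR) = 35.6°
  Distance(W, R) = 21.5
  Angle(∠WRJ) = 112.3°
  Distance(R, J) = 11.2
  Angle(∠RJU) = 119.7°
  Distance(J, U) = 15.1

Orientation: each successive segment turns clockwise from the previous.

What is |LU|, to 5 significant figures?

8.9826

∠WRJ = 112.3° gives RJ at -81.600° from the x-axis; with |RJ| = 11.2, J = (-12.986, -38.763). ∠RJU = 119.7° gives JU at -141.90° from the x-axis; with |JU| = 15.1, U = (-24.869, -48.080). Then |LU| = |U − L| = 8.9826.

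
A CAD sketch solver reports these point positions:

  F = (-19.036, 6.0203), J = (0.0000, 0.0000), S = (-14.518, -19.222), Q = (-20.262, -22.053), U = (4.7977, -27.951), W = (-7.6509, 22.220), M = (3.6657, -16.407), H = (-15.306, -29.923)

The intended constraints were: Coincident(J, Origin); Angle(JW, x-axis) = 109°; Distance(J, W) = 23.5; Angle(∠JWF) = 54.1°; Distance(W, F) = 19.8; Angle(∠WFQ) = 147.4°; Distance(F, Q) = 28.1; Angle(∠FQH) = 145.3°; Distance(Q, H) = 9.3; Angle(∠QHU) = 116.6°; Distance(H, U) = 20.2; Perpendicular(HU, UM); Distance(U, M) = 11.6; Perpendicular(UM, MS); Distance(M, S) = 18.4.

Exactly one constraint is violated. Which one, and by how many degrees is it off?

Perpendicular(UM, MS) — off by 3.20°.

J = (0.00, 0.00) ✓; JW at 109.0° ✓; |JW| = 23.50 ✓; ∠JWF = 54.10° ✓; |WF| = 19.80 ✓; ∠WFQ = 147.4° ✓; |FQ| = 28.10 ✓; ∠FQH = 145.3° ✓; |QH| = 9.300 ✓; ∠QHU = 116.6° ✓; |HU| = 20.20 ✓; ∠(HU, UM) = 90.00° ✓; |UM| = 11.60 ✓; ∠(UM, MS) = 93.20° ✗; |MS| = 18.40 ✓.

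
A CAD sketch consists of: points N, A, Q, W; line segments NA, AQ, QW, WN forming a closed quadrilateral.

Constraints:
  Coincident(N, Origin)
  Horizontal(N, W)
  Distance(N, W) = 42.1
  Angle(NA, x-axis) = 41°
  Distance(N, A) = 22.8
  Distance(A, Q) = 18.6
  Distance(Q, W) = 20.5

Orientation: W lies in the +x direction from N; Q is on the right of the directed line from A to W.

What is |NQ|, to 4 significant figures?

22.04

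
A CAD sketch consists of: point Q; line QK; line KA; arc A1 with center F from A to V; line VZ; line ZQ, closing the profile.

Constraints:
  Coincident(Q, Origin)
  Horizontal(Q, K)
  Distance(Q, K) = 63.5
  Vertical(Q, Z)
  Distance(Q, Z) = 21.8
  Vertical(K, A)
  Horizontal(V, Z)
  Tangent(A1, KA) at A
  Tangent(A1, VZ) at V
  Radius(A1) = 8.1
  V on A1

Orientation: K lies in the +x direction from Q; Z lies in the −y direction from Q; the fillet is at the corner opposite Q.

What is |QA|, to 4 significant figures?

64.96

Q is at the origin; QK is horizontal with |QK| = 63.5 and K on the +x side, so K = (63.50, 0.000). Q and Z share the same x with |QZ| = 21.8 and Z on the −y side, so Z = (0.000, -21.80). The virtual corner opposite Q is at (63.50, -21.80). The tangent condition forces FA to be normal to KA and A1 meets VZ tangentially, so FV is at right angles to VZ, with radius 8.1, so the center F sits 8.1 in from both sides at F = (55.40, -13.70). That places the tangent points at A = (63.50, -13.70) on KA and V = (55.40, -21.80) on VZ. Then |QA| = |A − Q| = 64.96.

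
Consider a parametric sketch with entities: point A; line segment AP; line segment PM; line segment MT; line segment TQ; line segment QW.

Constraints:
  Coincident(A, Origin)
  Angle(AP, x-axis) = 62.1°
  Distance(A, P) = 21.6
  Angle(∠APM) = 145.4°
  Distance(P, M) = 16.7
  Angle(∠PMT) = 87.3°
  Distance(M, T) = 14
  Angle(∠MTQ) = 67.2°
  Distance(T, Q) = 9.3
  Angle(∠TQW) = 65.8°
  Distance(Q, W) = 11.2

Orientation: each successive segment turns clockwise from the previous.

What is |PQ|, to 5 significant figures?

12.573

A is at the origin; AP runs at 62.1° with length 21.6, so P = (10.107, 19.089). ∠APM = 145.4° gives PM at 27.500° from the x-axis; with |PM| = 16.7, M = (24.920, 26.801). ∠PMT = 87.3° gives MT at -65.200° from the x-axis; with |MT| = 14.0, T = (30.793, 14.092). ∠MTQ = 67.2° gives TQ at -178.00° from the x-axis; with |TQ| = 9.3, Q = (21.498, 13.767). Then |PQ| = |Q − P| = 12.573.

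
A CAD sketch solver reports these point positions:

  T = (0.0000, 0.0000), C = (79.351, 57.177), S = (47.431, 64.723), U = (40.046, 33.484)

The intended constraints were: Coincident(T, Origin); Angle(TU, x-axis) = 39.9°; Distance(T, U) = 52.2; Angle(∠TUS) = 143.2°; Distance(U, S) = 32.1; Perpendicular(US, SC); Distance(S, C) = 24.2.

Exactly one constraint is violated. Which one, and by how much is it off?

Distance(S, C) = 24.2 — off by 8.60.

T = (0.00, 0.00) ✓; TU at 39.90° ✓; |TU| = 52.20 ✓; ∠TUS = 143.2° ✓; |US| = 32.10 ✓; ∠(US, SC) = 90.00° ✓; |SC| = 32.80 ✗.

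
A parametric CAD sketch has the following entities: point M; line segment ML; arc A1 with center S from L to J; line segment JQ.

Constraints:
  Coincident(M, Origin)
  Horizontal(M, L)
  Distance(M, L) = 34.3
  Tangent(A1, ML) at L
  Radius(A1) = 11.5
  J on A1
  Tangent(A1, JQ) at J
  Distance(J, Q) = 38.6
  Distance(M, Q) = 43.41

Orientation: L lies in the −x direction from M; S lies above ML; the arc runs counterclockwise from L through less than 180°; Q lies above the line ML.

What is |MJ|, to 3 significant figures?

24.7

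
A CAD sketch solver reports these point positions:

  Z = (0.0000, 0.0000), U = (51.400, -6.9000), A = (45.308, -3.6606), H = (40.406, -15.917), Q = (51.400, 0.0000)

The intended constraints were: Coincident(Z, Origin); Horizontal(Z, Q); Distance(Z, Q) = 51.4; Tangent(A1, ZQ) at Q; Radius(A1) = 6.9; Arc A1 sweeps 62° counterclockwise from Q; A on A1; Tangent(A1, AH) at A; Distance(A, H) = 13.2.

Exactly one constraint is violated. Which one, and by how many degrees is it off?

Tangent(A1, AH) at A — off by 6.20°.

Z = (0.00, 0.00) ✓; Z.y = 0.00, Q.y = 0.00 ✓; |ZQ| = 51.40 ✓; ∠(UQ, QZ) = 90.00° ✓; |UQ| = 6.900 ✓; bearing(U→A) − bearing(U→Q) = 62.00° ✓; |UA| = 6.900 ✓; ∠(UA, AH) = 83.80° ✗; |AH| = 13.20 ✓.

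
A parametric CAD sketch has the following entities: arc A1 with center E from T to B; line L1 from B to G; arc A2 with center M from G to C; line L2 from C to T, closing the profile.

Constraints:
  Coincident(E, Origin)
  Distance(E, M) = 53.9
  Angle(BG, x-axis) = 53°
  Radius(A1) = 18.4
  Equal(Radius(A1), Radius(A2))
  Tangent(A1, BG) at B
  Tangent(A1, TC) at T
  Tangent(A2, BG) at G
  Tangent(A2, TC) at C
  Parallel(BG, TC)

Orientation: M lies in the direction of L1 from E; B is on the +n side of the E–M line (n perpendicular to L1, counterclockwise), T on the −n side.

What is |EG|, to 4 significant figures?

56.95

The slot axis is L1's direction at 53.0°, so u = (cos 53.0°, sin 53.0°) = (0.6018, 0.7986) and n = (−sin 53.0°, cos 53.0°) = (-0.7986, 0.6018). E is at the origin and M lies 53.9 along u from E, so M = 53.9·u = (32.44, 43.05). Tangency of A1 to both parallel lines with radius 18.4 puts B and T at E ± 18.4·n: B = (-14.69, 11.07), T = (14.69, -11.07). Equal radii place G and C the same way about M: G = M + 18.4·n = (17.74, 54.12), C = M − 18.4·n = (47.13, 31.97). Then |EG| = |G − E| = 56.95.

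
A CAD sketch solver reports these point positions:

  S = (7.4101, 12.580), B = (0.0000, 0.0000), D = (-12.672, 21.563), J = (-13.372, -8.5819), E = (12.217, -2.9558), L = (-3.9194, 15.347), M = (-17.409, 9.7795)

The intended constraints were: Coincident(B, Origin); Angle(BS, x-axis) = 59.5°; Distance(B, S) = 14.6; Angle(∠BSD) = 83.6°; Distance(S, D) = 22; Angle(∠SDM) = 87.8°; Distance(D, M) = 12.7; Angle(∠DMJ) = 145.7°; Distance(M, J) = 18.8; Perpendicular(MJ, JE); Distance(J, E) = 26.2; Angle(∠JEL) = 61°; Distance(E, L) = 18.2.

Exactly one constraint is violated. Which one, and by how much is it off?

Distance(E, L) = 18.2 — off by 6.20.

B = (0.00, 0.00) ✓; BS at 59.50° ✓; |BS| = 14.60 ✓; ∠BSD = 83.60° ✓; |SD| = 22.00 ✓; ∠SDM = 87.80° ✓; |DM| = 12.70 ✓; ∠DMJ = 145.7° ✓; |MJ| = 18.80 ✓; ∠(MJ, JE) = 90.00° ✓; |JE| = 26.20 ✓; ∠JEL = 61.00° ✓; |EL| = 24.40 ✗.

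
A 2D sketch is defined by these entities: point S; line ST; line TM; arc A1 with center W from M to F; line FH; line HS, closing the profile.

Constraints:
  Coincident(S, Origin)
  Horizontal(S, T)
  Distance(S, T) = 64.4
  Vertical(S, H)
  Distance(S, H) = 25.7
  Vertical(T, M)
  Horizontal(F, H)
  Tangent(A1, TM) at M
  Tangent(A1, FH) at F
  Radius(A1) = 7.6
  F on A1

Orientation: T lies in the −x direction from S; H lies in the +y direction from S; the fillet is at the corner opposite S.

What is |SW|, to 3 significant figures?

59.6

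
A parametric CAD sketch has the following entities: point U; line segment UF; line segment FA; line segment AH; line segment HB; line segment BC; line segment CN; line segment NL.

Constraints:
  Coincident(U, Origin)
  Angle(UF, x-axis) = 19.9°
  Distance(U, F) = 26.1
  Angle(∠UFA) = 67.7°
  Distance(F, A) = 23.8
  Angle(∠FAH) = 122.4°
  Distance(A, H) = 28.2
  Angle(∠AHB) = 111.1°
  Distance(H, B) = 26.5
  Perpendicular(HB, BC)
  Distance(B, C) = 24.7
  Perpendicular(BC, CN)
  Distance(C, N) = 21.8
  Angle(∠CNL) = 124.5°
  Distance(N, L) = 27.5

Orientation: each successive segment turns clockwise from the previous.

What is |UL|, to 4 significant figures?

35.37

U is at the origin; UF runs at 19.9° with length 26.1, so F = (24.54, 8.884). ∠UFA = 67.7° gives FA at -92.40° from the x-axis; with |FA| = 23.8, A = (23.54, -14.90). ∠FAH = 122.4° gives AH at -150.0° from the x-axis; with |AH| = 28.2, H = (-0.8770, -29.00). ∠AHB = 111.1° gives HB at 141.1° from the x-axis; with |HB| = 26.5, B = (-21.50, -12.35). The perpendicularity gives BC at right angles to HB, so BC runs at 51.10°; with |BC| = 24.7, C = (-5.990, 6.868). BC is perpendicular to CN, so CN runs at -38.90°; with |CN| = 21.8, N = (10.98, -6.821). ∠CNL = 124.5° gives NL at -94.40° from the x-axis; with |NL| = 27.5, L = (8.866, -34.24). Then |UL| = |L − U| = 35.37.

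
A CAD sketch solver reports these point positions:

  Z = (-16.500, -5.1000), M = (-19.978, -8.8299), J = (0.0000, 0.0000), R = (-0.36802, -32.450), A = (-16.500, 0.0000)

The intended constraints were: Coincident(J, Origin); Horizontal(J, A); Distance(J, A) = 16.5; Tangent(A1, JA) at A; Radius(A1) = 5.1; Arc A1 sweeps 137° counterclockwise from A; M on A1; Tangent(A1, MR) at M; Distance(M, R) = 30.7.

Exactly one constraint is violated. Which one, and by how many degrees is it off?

Tangent(A1, MR) at M — off by 7.30°.

J = (0.00, 0.00) ✓; J.y = 0.00, A.y = 0.00 ✓; |JA| = 16.50 ✓; ∠(ZA, AJ) = 90.00° ✓; |ZA| = 5.100 ✓; bearing(Z→M) − bearing(Z→A) = 137.0° ✓; |ZM| = 5.100 ✓; ∠(ZM, MR) = 97.30° ✗; |MR| = 30.70 ✓.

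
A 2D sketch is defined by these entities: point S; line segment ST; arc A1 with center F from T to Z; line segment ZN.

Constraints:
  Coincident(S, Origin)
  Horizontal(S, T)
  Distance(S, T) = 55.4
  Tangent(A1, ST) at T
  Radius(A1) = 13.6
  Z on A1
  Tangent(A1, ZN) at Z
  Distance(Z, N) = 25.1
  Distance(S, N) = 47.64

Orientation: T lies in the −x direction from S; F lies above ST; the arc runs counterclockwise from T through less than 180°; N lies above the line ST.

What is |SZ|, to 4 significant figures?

43.52

S is at the origin; ST is horizontal with |ST| = 55.4 and T on the −x side, so T = (-55.40, 0.000). Tangency of A1 to ST means the radius FT is perpendicular to ST, so F = T + (0, 13.6) = (-55.40, 13.60). Since FZ ⟂ ZN (tangency), |FN| = √(13.6² + 25.1²) = 28.55 regardless of where Z sits on A1. So N lies on both circle(S, 47.64) and circle(F, 28.55); the above-ST intersection is N = (-34.41, 32.95). Z is the foot of the tangent from N: Z = (-42.53, 9.199).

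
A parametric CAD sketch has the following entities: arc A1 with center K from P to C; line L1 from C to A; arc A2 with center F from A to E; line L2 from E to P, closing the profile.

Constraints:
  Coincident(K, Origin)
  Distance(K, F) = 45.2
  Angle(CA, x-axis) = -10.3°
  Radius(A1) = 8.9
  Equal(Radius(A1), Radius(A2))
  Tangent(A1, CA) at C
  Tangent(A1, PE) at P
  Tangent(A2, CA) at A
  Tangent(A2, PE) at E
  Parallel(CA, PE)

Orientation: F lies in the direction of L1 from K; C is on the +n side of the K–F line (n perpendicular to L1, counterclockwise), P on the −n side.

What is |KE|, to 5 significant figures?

46.068

The slot axis is L1's direction at -10.3°, so u = (cos -10.3°, sin -10.3°) = (0.98389, -0.17880) and n = (−sin -10.3°, cos -10.3°) = (0.17880, 0.98389). K is at the origin and F lies 45.2 along u from K, so F = 45.2·u = (44.472, -8.0819). Tangency of A1 to both parallel lines with radius 8.9 puts C and P at K ± 8.9·n: C = (1.5913, 8.7566), P = (-1.5913, -8.7566). Equal radii place A and E the same way about F: A = F + 8.9·n = (46.063, 0.67472), E = F − 8.9·n = (42.880, -16.838). Then |KE| = |E − K| = 46.068.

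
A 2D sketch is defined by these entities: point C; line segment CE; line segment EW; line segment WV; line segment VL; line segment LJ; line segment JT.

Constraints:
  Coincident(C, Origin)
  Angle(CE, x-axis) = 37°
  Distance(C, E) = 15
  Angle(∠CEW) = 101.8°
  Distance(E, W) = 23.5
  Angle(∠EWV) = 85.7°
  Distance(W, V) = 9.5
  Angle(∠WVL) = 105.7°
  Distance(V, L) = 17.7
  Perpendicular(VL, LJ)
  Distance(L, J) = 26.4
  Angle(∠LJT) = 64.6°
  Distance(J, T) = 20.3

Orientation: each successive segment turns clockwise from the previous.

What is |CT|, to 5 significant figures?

32.289

C is at the origin; CE runs at 37.0° with length 15.0, so E = (11.980, 9.0272). ∠CEW = 101.8° gives EW at -41.200° from the x-axis; with |EW| = 23.5, W = (29.661, -6.4520). ∠EWV = 85.7° gives WV at -135.50° from the x-axis; with |WV| = 9.5, V = (22.885, -13.111). ∠WVL = 105.7° gives VL at 150.20° from the x-axis; with |VL| = 17.7, L = (7.5260, -4.3142). VL ⟂ LJ, so LJ runs at 60.200°; with |LJ| = 26.4, J = (20.646, 18.595). ∠LJT = 64.6° gives JT at -55.200° from the x-axis; with |JT| = 20.3, T = (32.232, 1.9255). Then |CT| = |T − C| = 32.289.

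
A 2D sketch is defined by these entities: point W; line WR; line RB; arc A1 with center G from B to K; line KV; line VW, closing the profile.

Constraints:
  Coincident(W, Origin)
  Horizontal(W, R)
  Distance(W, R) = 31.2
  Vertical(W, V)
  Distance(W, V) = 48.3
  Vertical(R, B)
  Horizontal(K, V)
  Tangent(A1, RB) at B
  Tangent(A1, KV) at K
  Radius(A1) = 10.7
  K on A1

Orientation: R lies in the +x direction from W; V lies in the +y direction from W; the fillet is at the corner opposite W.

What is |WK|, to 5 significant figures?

52.470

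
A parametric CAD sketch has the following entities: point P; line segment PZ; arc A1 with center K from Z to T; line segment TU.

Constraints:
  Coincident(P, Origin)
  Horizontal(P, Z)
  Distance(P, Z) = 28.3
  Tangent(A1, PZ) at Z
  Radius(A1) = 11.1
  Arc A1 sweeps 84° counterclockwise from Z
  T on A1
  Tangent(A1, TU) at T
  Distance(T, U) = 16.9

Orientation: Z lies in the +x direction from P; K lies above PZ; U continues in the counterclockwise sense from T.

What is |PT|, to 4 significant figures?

40.58

Since A1 is tangent to PZ there, KZ ⟂ PZ, so K = Z + (0, 11.1) = (28.30, 11.10). On A1, Z sits at bearing -90° from K; an 84° counterclockwise sweep puts T at bearing -6°, so T = K + 11.1·(cos -6°, sin -6°) = (39.34, 9.940). Then |PT| = |T − P| = 40.58.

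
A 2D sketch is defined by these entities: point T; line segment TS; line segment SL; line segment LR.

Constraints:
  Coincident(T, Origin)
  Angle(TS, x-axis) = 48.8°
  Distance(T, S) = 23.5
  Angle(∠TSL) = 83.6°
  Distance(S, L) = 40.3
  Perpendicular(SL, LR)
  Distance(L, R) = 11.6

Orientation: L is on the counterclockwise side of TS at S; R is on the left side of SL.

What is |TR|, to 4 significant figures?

39.47

T is at the origin; TS runs at 48.8° with length 23.5, so S = 23.5·(cos 48.8°, sin 48.8°) = (15.48, 17.68). ∠TSL = 83.6°, so SL runs at 48.8° + (180° − 83.6°) = 145.2° from the x-axis; with |SL| = 40.3, L = S + 40.3·(cos 145.2°, sin 145.2°) = (-17.61, 40.68). SL ⟂ LR; with |LR| = 11.6 on the left of SL, R = L + 11.6·(-0.5707, -0.8211) = (-24.23, 31.16). Then |TR| = |R − T| = 39.47.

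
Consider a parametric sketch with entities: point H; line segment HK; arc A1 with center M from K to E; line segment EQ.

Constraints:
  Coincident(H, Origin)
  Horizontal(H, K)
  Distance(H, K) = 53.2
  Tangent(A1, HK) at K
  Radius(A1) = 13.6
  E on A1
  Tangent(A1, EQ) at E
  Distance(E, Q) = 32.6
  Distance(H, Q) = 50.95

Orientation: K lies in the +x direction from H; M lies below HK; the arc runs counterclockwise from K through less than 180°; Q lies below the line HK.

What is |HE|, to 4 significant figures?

41.33

Checks: |ME| = 13.60 ✓; ∠(ME, EQ) = 90.00° ✓; |EQ| = 32.60 ✓; |HQ| = 50.95 ✓.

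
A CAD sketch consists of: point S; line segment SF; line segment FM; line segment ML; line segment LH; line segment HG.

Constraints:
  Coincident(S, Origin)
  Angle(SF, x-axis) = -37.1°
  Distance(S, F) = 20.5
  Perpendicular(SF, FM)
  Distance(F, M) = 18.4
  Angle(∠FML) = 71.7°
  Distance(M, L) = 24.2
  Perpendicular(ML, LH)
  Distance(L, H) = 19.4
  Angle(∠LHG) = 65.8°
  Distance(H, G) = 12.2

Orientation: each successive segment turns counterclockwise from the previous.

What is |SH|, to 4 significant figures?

8.432

∠FML = 71.7° gives ML at 161.2° from the x-axis; with |ML| = 24.2, L = (4.541, 10.11). ML ⟂ LH, so LH runs at -108.8°; with |LH| = 19.4, H = (-1.711, -8.256). Then |SH| = |H − S| = 8.432.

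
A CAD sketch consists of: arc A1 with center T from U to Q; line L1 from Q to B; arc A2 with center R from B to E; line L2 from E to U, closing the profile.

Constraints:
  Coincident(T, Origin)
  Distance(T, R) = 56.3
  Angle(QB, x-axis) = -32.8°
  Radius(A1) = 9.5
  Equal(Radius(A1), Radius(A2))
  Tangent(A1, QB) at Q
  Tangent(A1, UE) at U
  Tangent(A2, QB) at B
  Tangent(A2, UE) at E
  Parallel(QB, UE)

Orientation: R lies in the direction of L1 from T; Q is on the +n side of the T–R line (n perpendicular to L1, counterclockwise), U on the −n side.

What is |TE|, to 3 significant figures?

57.1

The slot axis is L1's direction at -32.8°, so u = (cos -32.8°, sin -32.8°) = (0.841, -0.542) and n = (−sin -32.8°, cos -32.8°) = (0.542, 0.841). T is at the origin and R lies 56.3 along u from T, so R = 56.3·u = (47.3, -30.5). Tangency of A1 to both parallel lines with radius 9.5 puts Q and U at T ± 9.5·n: Q = (5.15, 7.99), U = (-5.15, -7.99). Equal radii place B and E the same way about R: B = R + 9.5·n = (52.5, -22.5), E = R − 9.5·n = (42.2, -38.5). Then |TE| = |E − T| = 57.1.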